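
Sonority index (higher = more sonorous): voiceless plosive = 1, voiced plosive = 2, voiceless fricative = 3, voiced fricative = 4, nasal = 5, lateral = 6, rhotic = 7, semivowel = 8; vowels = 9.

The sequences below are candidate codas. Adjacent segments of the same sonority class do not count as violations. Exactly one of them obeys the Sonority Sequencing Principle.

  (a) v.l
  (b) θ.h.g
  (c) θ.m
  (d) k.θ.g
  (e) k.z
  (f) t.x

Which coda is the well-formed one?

b

(a) 4-6 → violates
(b) 3-3-2 → obeys
(c) 3-5 → violates
(d) 1-3-2 → violates
(e) 1-4 → violates
(f) 1-3 → violates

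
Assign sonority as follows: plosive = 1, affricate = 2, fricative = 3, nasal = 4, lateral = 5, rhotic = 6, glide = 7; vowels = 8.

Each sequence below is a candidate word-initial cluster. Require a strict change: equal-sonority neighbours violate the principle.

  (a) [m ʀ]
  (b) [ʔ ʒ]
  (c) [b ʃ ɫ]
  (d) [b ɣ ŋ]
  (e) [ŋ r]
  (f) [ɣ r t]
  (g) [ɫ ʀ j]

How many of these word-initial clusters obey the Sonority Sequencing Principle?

(a) sonority 4-6: well-formed.
(b) sonority 1-3: well-formed.
(c) sonority 1-3-5: well-formed.
(d) sonority 1-3-4: well-formed.
(e) sonority 4-6: well-formed.
(f) sonority 3-6-1: ill-formed.
(g) sonority 5-6-7: well-formed.

6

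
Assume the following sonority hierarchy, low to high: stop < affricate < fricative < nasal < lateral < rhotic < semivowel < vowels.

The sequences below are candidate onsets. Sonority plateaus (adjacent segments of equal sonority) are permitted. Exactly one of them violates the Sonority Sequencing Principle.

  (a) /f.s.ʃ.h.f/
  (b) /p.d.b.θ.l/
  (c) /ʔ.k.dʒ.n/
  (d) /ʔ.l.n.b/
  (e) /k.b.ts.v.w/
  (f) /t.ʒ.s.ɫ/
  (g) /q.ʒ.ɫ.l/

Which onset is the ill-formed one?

(a) /f.s.ʃ.h.f/: profile 3-3-3-3-3 — obeys.
(b) /p.d.b.θ.l/: profile 1-1-1-3-5 — obeys.
(c) /ʔ.k.dʒ.n/: profile 1-1-2-4 — obeys.
(d) /ʔ.l.n.b/: profile 1-5-4-1 — violates.
(e) /k.b.ts.v.w/: profile 1-1-2-3-7 — obeys.
(f) /t.ʒ.s.ɫ/: profile 1-3-3-5 — obeys.
(g) /q.ʒ.ɫ.l/: profile 1-3-5-5 — obeys.

d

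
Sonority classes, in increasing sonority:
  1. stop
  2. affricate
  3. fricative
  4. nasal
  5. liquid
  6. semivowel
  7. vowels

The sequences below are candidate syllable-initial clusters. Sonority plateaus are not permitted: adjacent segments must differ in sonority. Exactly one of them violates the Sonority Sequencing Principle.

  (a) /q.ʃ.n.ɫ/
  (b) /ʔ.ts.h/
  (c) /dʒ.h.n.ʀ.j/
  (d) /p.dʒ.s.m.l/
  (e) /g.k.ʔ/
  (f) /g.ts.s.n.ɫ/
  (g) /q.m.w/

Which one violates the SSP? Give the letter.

(a) /q.ʃ.n.ɫ/: profile 1-3-4-5 — obeys.
(b) /ʔ.ts.h/: profile 1-2-3 — obeys.
(c) /dʒ.h.n.ʀ.j/: profile 2-3-4-5-6 — obeys.
(d) /p.dʒ.s.m.l/: profile 1-2-3-4-5 — obeys.
(e) /g.k.ʔ/: profile 1-1-1 — violates.
(f) /g.ts.s.n.ɫ/: profile 1-2-3-4-5 — obeys.
(g) /q.m.w/: profile 1-4-6 — obeys.

e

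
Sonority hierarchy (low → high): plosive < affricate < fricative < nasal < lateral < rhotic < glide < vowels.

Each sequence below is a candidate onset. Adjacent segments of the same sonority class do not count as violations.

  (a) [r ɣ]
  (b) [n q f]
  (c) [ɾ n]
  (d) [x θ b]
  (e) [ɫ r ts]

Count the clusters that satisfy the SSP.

0

(a) sonority 6-3: ill-formed.
(b) sonority 4-1-3: ill-formed.
(c) sonority 6-4: ill-formed.
(d) sonority 3-3-1: ill-formed.
(e) sonority 5-6-2: ill-formed.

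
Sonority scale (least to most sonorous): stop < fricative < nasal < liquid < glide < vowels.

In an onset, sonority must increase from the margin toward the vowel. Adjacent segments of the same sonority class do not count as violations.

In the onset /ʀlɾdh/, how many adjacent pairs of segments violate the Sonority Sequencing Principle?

/ʀ/ is a liquid (sonority 4).
/l/ is a liquid (sonority 4).
/ɾ/ is a liquid (sonority 4).
/d/ is a stop (sonority 1).
/h/ is a fricative (sonority 2).
/ʀ/→/l/: 4→4 (plateau, allowed) — ok.
/l/→/ɾ/: 4→4 (plateau, allowed) — ok.
/ɾ/→/d/: 4→1 (does not rise) — violation.
/d/→/h/: 1→2 (rises) — ok.

1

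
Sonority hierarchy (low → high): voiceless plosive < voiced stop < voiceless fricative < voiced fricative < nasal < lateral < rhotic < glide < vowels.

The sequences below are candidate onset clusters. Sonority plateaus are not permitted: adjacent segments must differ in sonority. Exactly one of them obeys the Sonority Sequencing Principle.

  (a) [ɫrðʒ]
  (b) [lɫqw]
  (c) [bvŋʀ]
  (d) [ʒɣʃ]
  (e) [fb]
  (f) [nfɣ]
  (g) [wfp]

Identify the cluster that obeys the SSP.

c

(a) [ɫrðʒ]: profile 6-7-4-4 — violates.
(b) [lɫqw]: profile 6-6-1-8 — violates.
(c) [bvŋʀ]: profile 2-4-5-7 — obeys.
(d) [ʒɣʃ]: profile 4-4-3 — violates.
(e) [fb]: profile 3-2 — violates.
(f) [nfɣ]: profile 5-3-4 — violates.
(g) [wfp]: profile 8-3-1 — violates.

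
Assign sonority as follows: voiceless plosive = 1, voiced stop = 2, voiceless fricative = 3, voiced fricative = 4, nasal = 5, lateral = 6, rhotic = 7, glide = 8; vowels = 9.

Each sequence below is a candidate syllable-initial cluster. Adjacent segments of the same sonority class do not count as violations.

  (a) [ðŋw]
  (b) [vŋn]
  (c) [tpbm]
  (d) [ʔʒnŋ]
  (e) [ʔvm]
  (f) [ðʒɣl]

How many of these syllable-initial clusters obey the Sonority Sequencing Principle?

6

(a) sonority 4-5-8: well-formed.
(b) sonority 4-5-5: well-formed.
(c) sonority 1-1-2-5: well-formed.
(d) sonority 1-4-5-5: well-formed.
(e) sonority 1-4-5: well-formed.
(f) sonority 4-4-4-6: well-formed.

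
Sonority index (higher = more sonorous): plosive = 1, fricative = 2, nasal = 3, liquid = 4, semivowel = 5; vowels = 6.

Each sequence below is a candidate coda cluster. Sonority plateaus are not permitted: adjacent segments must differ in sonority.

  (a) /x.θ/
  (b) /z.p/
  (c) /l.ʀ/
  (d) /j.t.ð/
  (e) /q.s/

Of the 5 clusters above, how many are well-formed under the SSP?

(a) sonority 2-2: ill-formed.
(b) sonority 2-1: well-formed.
(c) sonority 4-4: ill-formed.
(d) sonority 5-1-2: ill-formed.
(e) sonority 1-2: ill-formed.

1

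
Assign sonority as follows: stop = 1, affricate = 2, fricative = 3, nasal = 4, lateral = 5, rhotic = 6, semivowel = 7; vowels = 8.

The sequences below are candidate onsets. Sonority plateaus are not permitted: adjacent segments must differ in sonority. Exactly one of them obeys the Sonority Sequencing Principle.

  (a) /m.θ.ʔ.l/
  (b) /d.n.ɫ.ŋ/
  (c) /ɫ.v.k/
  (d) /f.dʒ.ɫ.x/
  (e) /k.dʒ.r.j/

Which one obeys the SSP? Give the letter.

(a) sonority 4-3-1-5: ill-formed.
(b) sonority 1-4-5-4: ill-formed.
(c) sonority 5-3-1: ill-formed.
(d) sonority 3-2-5-3: ill-formed.
(e) sonority 1-2-6-7: well-formed.

e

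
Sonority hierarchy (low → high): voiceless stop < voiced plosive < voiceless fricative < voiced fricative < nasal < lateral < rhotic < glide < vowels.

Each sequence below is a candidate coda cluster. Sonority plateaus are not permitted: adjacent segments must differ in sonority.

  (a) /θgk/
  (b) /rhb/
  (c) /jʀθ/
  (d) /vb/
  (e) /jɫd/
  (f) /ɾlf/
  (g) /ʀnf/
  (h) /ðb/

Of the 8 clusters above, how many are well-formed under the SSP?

(a) sonority 3-2-1: well-formed.
(b) sonority 7-3-2: well-formed.
(c) sonority 8-7-3: well-formed.
(d) sonority 4-2: well-formed.
(e) sonority 8-6-2: well-formed.
(f) sonority 7-6-3: well-formed.
(g) sonority 7-5-3: well-formed.
(h) sonority 4-2: well-formed.

8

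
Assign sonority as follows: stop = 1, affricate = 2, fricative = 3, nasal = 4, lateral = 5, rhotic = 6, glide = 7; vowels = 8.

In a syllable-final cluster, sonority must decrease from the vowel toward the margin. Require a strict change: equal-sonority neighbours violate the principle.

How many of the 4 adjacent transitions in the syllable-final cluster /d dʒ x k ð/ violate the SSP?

/d/: stop = 1.
/dʒ/: affricate = 2.
/x/: fricative = 3.
/k/: stop = 1.
/ð/: fricative = 3.
/d/→/dʒ/: 1→2 (does not fall) — violation.
/dʒ/→/x/: 2→3 (does not fall) — violation.
/x/→/k/: 3→1 (falls) — ok.
/k/→/ð/: 1→3 (does not fall) — violation.

3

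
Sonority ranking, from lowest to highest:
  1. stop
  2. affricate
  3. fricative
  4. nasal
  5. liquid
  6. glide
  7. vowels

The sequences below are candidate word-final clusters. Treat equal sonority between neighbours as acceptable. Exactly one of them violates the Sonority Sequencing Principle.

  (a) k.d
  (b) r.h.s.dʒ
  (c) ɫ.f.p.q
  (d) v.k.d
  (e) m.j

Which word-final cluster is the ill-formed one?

e

(a) sonority 1-1: well-formed.
(b) sonority 5-3-3-2: well-formed.
(c) sonority 5-3-1-1: well-formed.
(d) sonority 3-1-1: well-formed.
(e) sonority 4-6: ill-formed.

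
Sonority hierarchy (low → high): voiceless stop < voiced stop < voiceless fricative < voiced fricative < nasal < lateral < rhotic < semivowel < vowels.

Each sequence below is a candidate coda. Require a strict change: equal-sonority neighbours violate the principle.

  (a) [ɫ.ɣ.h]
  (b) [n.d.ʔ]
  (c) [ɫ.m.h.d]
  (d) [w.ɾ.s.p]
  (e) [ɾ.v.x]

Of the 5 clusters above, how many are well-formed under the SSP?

(a) sonority 6-4-3: well-formed.
(b) sonority 5-2-1: well-formed.
(c) sonority 6-5-3-2: well-formed.
(d) sonority 8-7-3-1: well-formed.
(e) sonority 7-4-3: well-formed.

5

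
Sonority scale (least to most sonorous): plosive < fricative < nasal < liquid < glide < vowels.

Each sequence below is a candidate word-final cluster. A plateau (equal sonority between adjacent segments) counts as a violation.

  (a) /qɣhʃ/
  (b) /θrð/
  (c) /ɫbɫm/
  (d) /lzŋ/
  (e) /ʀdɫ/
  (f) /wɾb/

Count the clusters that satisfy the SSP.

1

(a) 1-2-2-2 → violates
(b) 2-4-2 → violates
(c) 4-1-4-3 → violates
(d) 4-2-3 → violates
(e) 4-1-4 → violates
(f) 5-4-1 → obeys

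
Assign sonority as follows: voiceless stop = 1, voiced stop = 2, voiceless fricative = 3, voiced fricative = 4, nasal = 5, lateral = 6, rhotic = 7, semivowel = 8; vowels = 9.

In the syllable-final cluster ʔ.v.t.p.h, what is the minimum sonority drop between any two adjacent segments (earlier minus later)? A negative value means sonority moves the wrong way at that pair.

-3

/ʔ/ is a voiceless stop (sonority 1).
/v/ is a voiced fricative (sonority 4).
/t/ is a voiceless stop (sonority 1).
/p/ is a voiceless stop (sonority 1).
/h/ is a voiceless fricative (sonority 3).
/ʔ/→/v/: change -3.
/v/→/t/: change +3.
/t/→/p/: change +0.
/p/→/h/: change -2.
Minimum = -3.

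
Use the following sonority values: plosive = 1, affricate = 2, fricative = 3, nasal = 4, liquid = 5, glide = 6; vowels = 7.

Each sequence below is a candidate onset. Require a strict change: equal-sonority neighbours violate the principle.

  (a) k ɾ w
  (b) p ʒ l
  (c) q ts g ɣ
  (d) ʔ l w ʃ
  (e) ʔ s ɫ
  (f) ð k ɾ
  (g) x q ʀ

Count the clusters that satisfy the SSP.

3

(a) 1-5-6 → obeys
(b) 1-3-5 → obeys
(c) 1-2-1-3 → violates
(d) 1-5-6-3 → violates
(e) 1-3-5 → obeys
(f) 3-1-5 → violates
(g) 3-1-5 → violates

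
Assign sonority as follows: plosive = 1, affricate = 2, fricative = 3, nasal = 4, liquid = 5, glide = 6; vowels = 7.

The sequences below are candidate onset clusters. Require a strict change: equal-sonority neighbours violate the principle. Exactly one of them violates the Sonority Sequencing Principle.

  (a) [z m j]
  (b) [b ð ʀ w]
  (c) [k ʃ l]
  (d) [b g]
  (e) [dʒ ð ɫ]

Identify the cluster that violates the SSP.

(a) [z m j]: profile 3-4-6 — obeys.
(b) [b ð ʀ w]: profile 1-3-5-6 — obeys.
(c) [k ʃ l]: profile 1-3-5 — obeys.
(d) [b g]: profile 1-1 — violates.
(e) [dʒ ð ɫ]: profile 2-3-5 — obeys.

d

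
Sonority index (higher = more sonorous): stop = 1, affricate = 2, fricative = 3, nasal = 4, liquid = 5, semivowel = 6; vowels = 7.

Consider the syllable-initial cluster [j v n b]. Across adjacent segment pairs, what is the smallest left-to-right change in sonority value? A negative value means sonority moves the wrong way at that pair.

-3

/j/ — semivowel, sonority 6.
/v/ — fricative, sonority 3.
/n/ — nasal, sonority 4.
/b/ — stop, sonority 1.
/j/→/v/: change -3.
/v/→/n/: change +1.
/n/→/b/: change -3.
Minimum = -3.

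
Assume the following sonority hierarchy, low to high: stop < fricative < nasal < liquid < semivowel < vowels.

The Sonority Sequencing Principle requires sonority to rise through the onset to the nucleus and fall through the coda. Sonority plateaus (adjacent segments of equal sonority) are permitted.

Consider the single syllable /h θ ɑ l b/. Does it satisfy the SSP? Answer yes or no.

Onset: /h/ is a fricative (sonority 2), /θ/ is a fricative (sonority 2); then the nucleus /ɑ/ (sonority 6).
Onset profile 2-2-6 — rises to the nucleus.
Coda: /l/ is a liquid (sonority 4), /b/ is a stop (sonority 1).
Coda profile 6-4-1 — falls from the nucleus.

yes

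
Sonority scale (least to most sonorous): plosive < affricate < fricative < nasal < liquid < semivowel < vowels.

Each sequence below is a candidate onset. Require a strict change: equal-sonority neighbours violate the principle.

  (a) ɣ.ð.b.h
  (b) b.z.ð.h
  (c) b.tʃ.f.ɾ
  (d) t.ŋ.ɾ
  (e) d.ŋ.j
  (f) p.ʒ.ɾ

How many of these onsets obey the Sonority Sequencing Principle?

(a) ɣ.ð.b.h: profile 3-3-1-3 — violates.
(b) b.z.ð.h: profile 1-3-3-3 — violates.
(c) b.tʃ.f.ɾ: profile 1-2-3-5 — obeys.
(d) t.ŋ.ɾ: profile 1-4-5 — obeys.
(e) d.ŋ.j: profile 1-4-6 — obeys.
(f) p.ʒ.ɾ: profile 1-3-5 — obeys.

4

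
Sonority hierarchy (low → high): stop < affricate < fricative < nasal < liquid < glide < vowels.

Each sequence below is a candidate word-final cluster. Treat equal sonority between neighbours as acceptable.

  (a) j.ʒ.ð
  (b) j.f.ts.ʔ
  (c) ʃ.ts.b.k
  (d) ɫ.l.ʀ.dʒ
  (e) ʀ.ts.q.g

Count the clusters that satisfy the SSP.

(a) j.ʒ.ð: profile 6-3-3 — obeys.
(b) j.f.ts.ʔ: profile 6-3-2-1 — obeys.
(c) ʃ.ts.b.k: profile 3-2-1-1 — obeys.
(d) ɫ.l.ʀ.dʒ: profile 5-5-5-2 — obeys.
(e) ʀ.ts.q.g: profile 5-2-1-1 — obeys.

5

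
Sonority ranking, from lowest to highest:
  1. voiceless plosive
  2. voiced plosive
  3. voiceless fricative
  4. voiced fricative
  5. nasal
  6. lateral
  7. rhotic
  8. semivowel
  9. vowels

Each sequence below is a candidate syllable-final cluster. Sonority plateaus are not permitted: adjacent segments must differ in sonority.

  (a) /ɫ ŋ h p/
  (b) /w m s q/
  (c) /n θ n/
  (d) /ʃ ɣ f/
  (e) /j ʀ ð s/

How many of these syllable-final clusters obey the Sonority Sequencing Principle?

3

(a) 6-5-3-1 → obeys
(b) 8-5-3-1 → obeys
(c) 5-3-5 → violates
(d) 3-4-3 → violates
(e) 8-7-4-3 → obeys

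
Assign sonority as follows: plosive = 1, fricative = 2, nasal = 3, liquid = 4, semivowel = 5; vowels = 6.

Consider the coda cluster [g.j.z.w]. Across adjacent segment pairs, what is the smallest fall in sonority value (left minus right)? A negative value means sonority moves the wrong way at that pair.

-4

/g/ — plosive, sonority 1.
/j/ — semivowel, sonority 5.
/z/ — fricative, sonority 2.
/w/ — semivowel, sonority 5.
/g/→/j/: change -4.
/j/→/z/: change +3.
/z/→/w/: change -3.
Minimum = -4.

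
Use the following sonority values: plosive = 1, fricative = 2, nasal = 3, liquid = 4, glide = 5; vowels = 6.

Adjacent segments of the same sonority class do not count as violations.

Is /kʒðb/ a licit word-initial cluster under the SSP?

/k/ — plosive, sonority 1.
/ʒ/ — fricative, sonority 2.
/ð/ — fricative, sonority 2.
/b/ — plosive, sonority 1.
The profile is 1-2-2-1. Between /ð/ (2) and /b/ (1) sonority does not rise, so the cluster violates the SSP.

no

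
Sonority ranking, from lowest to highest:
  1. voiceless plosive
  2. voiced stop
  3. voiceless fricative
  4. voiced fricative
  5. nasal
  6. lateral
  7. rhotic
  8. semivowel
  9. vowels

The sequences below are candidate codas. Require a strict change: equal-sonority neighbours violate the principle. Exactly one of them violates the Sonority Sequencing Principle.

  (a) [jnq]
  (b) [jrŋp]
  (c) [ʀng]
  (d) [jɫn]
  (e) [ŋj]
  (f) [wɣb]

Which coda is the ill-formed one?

e

(a) 8-5-1 → obeys
(b) 8-7-5-1 → obeys
(c) 7-5-2 → obeys
(d) 8-6-5 → obeys
(e) 5-8 → violates
(f) 8-4-2 → obeys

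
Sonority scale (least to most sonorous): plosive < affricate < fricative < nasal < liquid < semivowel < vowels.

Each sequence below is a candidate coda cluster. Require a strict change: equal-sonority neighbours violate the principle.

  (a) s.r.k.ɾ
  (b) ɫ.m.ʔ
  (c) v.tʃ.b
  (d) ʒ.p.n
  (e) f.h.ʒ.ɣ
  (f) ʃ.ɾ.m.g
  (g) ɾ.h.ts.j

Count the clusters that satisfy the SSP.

2

(a) sonority 3-5-1-5: ill-formed.
(b) sonority 5-4-1: well-formed.
(c) sonority 3-2-1: well-formed.
(d) sonority 3-1-4: ill-formed.
(e) sonority 3-3-3-3: ill-formed.
(f) sonority 3-5-4-1: ill-formed.
(g) sonority 5-3-2-6: ill-formed.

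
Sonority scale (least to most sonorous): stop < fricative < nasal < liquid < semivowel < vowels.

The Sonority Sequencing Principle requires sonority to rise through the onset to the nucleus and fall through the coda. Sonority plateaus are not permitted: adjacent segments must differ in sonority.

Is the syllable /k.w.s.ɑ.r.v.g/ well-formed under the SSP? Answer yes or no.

no

Onset: /k/ is a stop (sonority 1), /w/ is a semivowel (sonority 5), /s/ is a fricative (sonority 2); then the nucleus /ɑ/ (sonority 6).
Onset profile 1-5-2-6 — does not strictly rise throughout.
Coda: /r/ is a liquid (sonority 4), /v/ is a fricative (sonority 2), /g/ is a stop (sonority 1).
Coda profile 6-4-2-1 — falls from the nucleus.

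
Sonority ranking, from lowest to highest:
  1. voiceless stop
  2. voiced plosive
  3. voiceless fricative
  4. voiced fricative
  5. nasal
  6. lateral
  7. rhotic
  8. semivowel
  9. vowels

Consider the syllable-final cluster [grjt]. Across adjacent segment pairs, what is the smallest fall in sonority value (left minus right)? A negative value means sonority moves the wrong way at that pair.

-5

/g/ — voiced plosive, sonority 2.
/r/ — rhotic, sonority 7.
/j/ — semivowel, sonority 8.
/t/ — voiceless stop, sonority 1.
/g/→/r/: change -5.
/r/→/j/: change -1.
/j/→/t/: change +7.
Minimum = -5.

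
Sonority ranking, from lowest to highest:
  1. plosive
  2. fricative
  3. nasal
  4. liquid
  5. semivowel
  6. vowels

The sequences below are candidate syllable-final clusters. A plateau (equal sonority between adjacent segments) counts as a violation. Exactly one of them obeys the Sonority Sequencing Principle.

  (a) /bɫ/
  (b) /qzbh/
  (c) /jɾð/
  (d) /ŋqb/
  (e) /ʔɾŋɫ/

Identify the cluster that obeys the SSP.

(a) /bɫ/: profile 1-4 — violates.
(b) /qzbh/: profile 1-2-1-2 — violates.
(c) /jɾð/: profile 5-4-2 — obeys.
(d) /ŋqb/: profile 3-1-1 — violates.
(e) /ʔɾŋɫ/: profile 1-4-3-4 — violates.

c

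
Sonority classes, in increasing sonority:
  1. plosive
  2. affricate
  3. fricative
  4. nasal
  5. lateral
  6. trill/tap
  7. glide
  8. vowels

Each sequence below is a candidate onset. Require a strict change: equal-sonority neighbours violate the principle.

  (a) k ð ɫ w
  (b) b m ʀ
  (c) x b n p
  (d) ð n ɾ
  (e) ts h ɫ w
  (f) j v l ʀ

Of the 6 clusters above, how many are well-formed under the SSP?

(a) sonority 1-3-5-7: well-formed.
(b) sonority 1-4-6: well-formed.
(c) sonority 3-1-4-1: ill-formed.
(d) sonority 3-4-6: well-formed.
(e) sonority 2-3-5-7: well-formed.
(f) sonority 7-3-5-6: ill-formed.

4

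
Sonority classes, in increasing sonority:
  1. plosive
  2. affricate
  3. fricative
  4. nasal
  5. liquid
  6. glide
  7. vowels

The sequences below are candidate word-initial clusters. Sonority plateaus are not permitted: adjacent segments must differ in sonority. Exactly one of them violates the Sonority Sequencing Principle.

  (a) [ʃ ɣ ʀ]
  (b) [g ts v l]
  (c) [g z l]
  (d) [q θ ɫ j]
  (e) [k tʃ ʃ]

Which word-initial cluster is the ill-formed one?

(a) sonority 3-3-5: ill-formed.
(b) sonority 1-2-3-5: well-formed.
(c) sonority 1-3-5: well-formed.
(d) sonority 1-3-5-6: well-formed.
(e) sonority 1-2-3: well-formed.

a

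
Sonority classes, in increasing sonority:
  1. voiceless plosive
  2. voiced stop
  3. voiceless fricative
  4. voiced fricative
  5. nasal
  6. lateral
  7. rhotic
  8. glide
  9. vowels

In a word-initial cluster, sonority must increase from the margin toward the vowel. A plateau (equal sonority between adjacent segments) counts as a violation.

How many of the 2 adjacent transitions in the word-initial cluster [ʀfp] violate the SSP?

2

/ʀ/ is a rhotic (sonority 7).
/f/ is a voiceless fricative (sonority 3).
/p/ is a voiceless plosive (sonority 1).
/ʀ/→/f/: 7→3 (does not rise) — violation.
/f/→/p/: 3→1 (does not rise) — violation.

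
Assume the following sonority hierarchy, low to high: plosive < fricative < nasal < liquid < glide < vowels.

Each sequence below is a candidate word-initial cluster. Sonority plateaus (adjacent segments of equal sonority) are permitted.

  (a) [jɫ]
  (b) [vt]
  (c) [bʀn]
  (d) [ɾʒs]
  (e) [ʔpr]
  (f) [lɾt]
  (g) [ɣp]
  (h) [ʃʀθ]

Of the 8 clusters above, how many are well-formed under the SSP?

(a) sonority 5-4: ill-formed.
(b) sonority 2-1: ill-formed.
(c) sonority 1-4-3: ill-formed.
(d) sonority 4-2-2: ill-formed.
(e) sonority 1-1-4: well-formed.
(f) sonority 4-4-1: ill-formed.
(g) sonority 2-1: ill-formed.
(h) sonority 2-4-2: ill-formed.

1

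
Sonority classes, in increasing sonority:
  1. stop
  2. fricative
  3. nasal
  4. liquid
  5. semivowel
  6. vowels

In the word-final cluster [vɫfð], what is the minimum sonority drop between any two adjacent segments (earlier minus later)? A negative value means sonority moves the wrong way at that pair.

-2

/v/ is a fricative (sonority 2).
/ɫ/ is a liquid (sonority 4).
/f/ is a fricative (sonority 2).
/ð/ is a fricative (sonority 2).
/v/→/ɫ/: change -2.
/ɫ/→/f/: change +2.
/f/→/ð/: change +0.
Minimum = -2.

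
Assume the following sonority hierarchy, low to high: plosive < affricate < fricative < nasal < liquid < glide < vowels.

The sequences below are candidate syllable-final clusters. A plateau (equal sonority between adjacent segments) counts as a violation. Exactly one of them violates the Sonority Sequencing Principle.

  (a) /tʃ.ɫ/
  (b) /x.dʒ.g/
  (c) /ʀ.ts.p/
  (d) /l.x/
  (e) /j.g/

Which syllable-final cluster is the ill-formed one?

a

(a) sonority 2-5: ill-formed.
(b) sonority 3-2-1: well-formed.
(c) sonority 5-2-1: well-formed.
(d) sonority 5-3: well-formed.
(e) sonority 6-1: well-formed.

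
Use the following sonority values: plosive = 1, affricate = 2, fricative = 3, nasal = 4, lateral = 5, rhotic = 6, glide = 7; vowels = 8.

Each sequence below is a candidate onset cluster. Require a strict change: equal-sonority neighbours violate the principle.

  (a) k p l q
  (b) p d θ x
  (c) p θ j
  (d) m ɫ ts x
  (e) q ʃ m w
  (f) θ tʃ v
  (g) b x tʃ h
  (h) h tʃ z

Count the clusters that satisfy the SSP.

(a) 1-1-5-1 → violates
(b) 1-1-3-3 → violates
(c) 1-3-7 → obeys
(d) 4-5-2-3 → violates
(e) 1-3-4-7 → obeys
(f) 3-2-3 → violates
(g) 1-3-2-3 → violates
(h) 3-2-3 → violates

2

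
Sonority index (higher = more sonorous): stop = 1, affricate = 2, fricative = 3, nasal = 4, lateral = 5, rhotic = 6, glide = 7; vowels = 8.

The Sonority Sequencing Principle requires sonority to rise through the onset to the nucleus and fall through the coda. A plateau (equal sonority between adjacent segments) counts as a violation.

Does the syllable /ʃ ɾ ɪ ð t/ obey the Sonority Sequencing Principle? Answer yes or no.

Onset: /ʃ/ is a fricative (sonority 3), /ɾ/ is a rhotic (sonority 6); then the nucleus /ɪ/ (sonority 8).
Onset profile 3-6-8 — rises to the nucleus.
Coda: /ð/ is a fricative (sonority 3), /t/ is a stop (sonority 1).
Coda profile 8-3-1 — falls from the nucleus.

yes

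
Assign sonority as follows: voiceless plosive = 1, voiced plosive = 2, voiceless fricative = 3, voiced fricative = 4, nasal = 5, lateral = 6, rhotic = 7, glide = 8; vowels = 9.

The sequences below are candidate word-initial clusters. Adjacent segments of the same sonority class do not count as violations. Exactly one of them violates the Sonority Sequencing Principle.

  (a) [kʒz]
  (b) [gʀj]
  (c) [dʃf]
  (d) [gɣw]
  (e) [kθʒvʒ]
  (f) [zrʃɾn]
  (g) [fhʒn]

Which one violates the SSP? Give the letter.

f

(a) sonority 1-4-4: well-formed.
(b) sonority 2-7-8: well-formed.
(c) sonority 2-3-3: well-formed.
(d) sonority 2-4-8: well-formed.
(e) sonority 1-3-4-4-4: well-formed.
(f) sonority 4-7-3-7-5: ill-formed.
(g) sonority 3-3-4-5: well-formed.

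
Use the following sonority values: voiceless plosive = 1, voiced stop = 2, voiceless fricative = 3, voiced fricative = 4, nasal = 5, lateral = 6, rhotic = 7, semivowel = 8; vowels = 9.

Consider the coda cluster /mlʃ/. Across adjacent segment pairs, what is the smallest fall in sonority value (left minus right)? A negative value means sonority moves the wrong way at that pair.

/m/ is a nasal (sonority 5).
/l/ is a lateral (sonority 6).
/ʃ/ is a voiceless fricative (sonority 3).
/m/→/l/: change -1.
/l/→/ʃ/: change +3.
Minimum = -1.

-1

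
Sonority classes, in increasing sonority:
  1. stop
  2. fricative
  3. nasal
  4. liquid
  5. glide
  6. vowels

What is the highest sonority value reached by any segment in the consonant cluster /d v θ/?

2

/d/: stop = 1.
/v/: fricative = 2.
/θ/: fricative = 2.
The maximum is 2.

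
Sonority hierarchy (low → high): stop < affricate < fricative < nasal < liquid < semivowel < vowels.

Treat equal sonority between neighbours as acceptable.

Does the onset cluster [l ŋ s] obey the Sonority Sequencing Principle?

/l/ — liquid, sonority 5.
/ŋ/ — nasal, sonority 4.
/s/ — fricative, sonority 3.
The profile is 5-4-3. Between /l/ (5) and /ŋ/ (4) sonority does not rise, so the cluster violates the SSP.

no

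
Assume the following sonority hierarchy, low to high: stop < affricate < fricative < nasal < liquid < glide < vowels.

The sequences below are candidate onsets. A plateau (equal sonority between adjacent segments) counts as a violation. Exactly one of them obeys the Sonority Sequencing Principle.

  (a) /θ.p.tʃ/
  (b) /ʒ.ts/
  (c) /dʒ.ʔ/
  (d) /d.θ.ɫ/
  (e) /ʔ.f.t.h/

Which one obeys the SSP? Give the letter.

(a) 3-1-2 → violates
(b) 3-2 → violates
(c) 2-1 → violates
(d) 1-3-5 → obeys
(e) 1-3-1-3 → violates

d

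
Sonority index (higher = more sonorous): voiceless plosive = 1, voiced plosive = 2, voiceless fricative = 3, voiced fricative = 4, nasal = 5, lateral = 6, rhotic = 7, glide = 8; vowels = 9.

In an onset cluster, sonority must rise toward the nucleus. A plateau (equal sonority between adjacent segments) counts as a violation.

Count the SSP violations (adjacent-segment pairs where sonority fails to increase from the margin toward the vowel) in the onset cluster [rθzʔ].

/r/ is a rhotic (sonority 7).
/θ/ is a voiceless fricative (sonority 3).
/z/ is a voiced fricative (sonority 4).
/ʔ/ is a voiceless plosive (sonority 1).
/r/→/θ/: 7→3 (does not rise) — violation.
/θ/→/z/: 3→4 (rises) — ok.
/z/→/ʔ/: 4→1 (does not rise) — violation.

2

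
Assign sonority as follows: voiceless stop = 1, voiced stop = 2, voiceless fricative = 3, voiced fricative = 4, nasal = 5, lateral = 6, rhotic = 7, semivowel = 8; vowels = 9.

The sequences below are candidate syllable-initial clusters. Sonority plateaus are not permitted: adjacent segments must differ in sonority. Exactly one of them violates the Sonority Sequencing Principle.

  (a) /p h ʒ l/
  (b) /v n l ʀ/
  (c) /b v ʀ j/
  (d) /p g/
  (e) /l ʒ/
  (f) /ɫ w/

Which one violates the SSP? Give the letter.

(a) sonority 1-3-4-6: well-formed.
(b) sonority 4-5-6-7: well-formed.
(c) sonority 2-4-7-8: well-formed.
(d) sonority 1-2: well-formed.
(e) sonority 6-4: ill-formed.
(f) sonority 6-8: well-formed.

e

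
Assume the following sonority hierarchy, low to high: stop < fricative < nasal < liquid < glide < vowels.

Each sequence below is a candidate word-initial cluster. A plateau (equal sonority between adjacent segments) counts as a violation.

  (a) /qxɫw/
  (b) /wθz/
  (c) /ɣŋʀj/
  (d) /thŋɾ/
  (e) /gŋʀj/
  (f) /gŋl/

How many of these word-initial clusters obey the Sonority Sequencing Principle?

5

(a) /qxɫw/: profile 1-2-4-5 — obeys.
(b) /wθz/: profile 5-2-2 — violates.
(c) /ɣŋʀj/: profile 2-3-4-5 — obeys.
(d) /thŋɾ/: profile 1-2-3-4 — obeys.
(e) /gŋʀj/: profile 1-3-4-5 — obeys.
(f) /gŋl/: profile 1-3-4 — obeys.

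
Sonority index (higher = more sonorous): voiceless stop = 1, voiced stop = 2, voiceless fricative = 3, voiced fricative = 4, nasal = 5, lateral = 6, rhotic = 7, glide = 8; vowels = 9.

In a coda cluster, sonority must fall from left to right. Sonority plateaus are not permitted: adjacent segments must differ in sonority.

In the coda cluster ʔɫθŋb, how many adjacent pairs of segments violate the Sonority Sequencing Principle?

2

/ʔ/ — voiceless stop, sonority 1.
/ɫ/ — lateral, sonority 6.
/θ/ — voiceless fricative, sonority 3.
/ŋ/ — nasal, sonority 5.
/b/ — voiced stop, sonority 2.
/ʔ/→/ɫ/: 1→6 (does not fall) — violation.
/ɫ/→/θ/: 6→3 (falls) — ok.
/θ/→/ŋ/: 3→5 (does not fall) — violation.
/ŋ/→/b/: 5→2 (falls) — ok.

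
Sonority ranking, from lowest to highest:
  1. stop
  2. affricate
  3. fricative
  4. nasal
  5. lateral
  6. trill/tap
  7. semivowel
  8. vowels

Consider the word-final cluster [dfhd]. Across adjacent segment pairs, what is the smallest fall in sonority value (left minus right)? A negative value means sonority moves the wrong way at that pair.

-2

/d/: stop = 1.
/f/: fricative = 3.
/h/: fricative = 3.
/d/: stop = 1.
/d/→/f/: change -2.
/f/→/h/: change +0.
/h/→/d/: change +2.
Minimum = -2.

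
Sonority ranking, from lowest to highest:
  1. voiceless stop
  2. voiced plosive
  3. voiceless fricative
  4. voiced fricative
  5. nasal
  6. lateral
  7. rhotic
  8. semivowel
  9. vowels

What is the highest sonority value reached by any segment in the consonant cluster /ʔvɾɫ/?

7

/ʔ/: voiceless stop = 1.
/v/: voiced fricative = 4.
/ɾ/: rhotic = 7.
/ɫ/: lateral = 6.
The maximum is 7.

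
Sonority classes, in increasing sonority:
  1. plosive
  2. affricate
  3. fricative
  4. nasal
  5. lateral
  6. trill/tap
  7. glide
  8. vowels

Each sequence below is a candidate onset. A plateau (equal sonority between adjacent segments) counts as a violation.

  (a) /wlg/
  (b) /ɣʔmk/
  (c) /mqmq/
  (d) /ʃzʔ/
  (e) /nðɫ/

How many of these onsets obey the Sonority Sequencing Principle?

(a) 7-5-1 → violates
(b) 3-1-4-1 → violates
(c) 4-1-4-1 → violates
(d) 3-3-1 → violates
(e) 4-3-5 → violates

0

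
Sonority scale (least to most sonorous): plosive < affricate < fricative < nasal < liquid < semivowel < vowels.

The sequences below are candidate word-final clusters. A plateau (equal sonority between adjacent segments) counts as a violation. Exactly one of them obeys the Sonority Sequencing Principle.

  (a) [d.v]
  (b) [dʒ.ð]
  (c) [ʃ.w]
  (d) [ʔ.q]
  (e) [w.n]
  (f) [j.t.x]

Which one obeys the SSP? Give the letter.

e

(a) [d.v]: profile 1-3 — violates.
(b) [dʒ.ð]: profile 2-3 — violates.
(c) [ʃ.w]: profile 3-6 — violates.
(d) [ʔ.q]: profile 1-1 — violates.
(e) [w.n]: profile 6-4 — obeys.
(f) [j.t.x]: profile 6-1-3 — violates.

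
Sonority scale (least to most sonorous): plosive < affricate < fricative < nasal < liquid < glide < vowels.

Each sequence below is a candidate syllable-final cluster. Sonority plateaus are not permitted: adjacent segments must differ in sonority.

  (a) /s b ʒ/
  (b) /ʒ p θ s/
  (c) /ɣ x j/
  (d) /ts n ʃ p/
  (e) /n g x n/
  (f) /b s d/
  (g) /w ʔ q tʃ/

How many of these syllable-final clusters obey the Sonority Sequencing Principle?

(a) sonority 3-1-3: ill-formed.
(b) sonority 3-1-3-3: ill-formed.
(c) sonority 3-3-6: ill-formed.
(d) sonority 2-4-3-1: ill-formed.
(e) sonority 4-1-3-4: ill-formed.
(f) sonority 1-3-1: ill-formed.
(g) sonority 6-1-1-2: ill-formed.

0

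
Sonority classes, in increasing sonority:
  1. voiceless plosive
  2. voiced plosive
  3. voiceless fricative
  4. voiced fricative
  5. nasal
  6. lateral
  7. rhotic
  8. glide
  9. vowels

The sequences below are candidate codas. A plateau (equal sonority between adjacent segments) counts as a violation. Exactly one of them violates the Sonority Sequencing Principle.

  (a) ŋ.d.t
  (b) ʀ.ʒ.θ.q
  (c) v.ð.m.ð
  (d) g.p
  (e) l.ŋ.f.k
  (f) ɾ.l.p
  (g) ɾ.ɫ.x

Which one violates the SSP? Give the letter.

(a) ŋ.d.t: profile 5-2-1 — obeys.
(b) ʀ.ʒ.θ.q: profile 7-4-3-1 — obeys.
(c) v.ð.m.ð: profile 4-4-5-4 — violates.
(d) g.p: profile 2-1 — obeys.
(e) l.ŋ.f.k: profile 6-5-3-1 — obeys.
(f) ɾ.l.p: profile 7-6-1 — obeys.
(g) ɾ.ɫ.x: profile 7-6-3 — obeys.

c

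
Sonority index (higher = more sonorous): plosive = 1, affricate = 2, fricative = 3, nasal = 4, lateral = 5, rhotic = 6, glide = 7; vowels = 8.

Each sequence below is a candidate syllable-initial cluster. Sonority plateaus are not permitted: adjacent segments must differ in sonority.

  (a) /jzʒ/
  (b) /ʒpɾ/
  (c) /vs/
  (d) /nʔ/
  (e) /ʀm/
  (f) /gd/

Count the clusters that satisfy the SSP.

(a) sonority 7-3-3: ill-formed.
(b) sonority 3-1-6: ill-formed.
(c) sonority 3-3: ill-formed.
(d) sonority 4-1: ill-formed.
(e) sonority 6-4: ill-formed.
(f) sonority 1-1: ill-formed.

0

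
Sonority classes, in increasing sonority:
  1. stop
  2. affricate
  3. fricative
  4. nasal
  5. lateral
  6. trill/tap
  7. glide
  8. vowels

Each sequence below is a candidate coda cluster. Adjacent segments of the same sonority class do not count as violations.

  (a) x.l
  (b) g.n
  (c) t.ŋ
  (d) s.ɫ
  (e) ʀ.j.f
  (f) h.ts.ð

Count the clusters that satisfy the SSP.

0

(a) x.l: profile 3-5 — violates.
(b) g.n: profile 1-4 — violates.
(c) t.ŋ: profile 1-4 — violates.
(d) s.ɫ: profile 3-5 — violates.
(e) ʀ.j.f: profile 6-7-3 — violates.
(f) h.ts.ð: profile 3-2-3 — violates.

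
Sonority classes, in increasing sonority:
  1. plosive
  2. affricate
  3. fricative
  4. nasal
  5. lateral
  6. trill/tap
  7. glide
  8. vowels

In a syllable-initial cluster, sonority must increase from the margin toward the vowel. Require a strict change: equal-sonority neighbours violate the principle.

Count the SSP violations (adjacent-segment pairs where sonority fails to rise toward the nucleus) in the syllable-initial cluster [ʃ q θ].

1

/ʃ/ is a fricative (sonority 3).
/q/ is a plosive (sonority 1).
/θ/ is a fricative (sonority 3).
/ʃ/→/q/: 3→1 (does not rise) — violation.
/q/→/θ/: 1→3 (rises) — ok.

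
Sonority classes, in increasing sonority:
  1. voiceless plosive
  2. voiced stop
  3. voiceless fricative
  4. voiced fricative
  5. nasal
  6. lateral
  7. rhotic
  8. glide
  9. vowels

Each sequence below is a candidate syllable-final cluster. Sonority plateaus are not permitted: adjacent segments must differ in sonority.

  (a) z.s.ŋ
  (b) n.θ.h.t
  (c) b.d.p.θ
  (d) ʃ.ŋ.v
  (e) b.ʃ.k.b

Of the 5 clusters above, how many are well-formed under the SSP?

(a) sonority 4-3-5: ill-formed.
(b) sonority 5-3-3-1: ill-formed.
(c) sonority 2-2-1-3: ill-formed.
(d) sonority 3-5-4: ill-formed.
(e) sonority 2-3-1-2: ill-formed.

0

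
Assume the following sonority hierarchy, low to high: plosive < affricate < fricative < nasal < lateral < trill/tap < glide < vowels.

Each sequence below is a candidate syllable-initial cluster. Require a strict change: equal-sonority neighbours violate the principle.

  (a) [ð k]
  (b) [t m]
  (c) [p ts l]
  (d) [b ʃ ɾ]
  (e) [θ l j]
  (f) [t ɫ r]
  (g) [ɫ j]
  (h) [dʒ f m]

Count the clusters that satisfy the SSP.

7

(a) [ð k]: profile 3-1 — violates.
(b) [t m]: profile 1-4 — obeys.
(c) [p ts l]: profile 1-2-5 — obeys.
(d) [b ʃ ɾ]: profile 1-3-6 — obeys.
(e) [θ l j]: profile 3-5-7 — obeys.
(f) [t ɫ r]: profile 1-5-6 — obeys.
(g) [ɫ j]: profile 5-7 — obeys.
(h) [dʒ f m]: profile 2-3-4 — obeys.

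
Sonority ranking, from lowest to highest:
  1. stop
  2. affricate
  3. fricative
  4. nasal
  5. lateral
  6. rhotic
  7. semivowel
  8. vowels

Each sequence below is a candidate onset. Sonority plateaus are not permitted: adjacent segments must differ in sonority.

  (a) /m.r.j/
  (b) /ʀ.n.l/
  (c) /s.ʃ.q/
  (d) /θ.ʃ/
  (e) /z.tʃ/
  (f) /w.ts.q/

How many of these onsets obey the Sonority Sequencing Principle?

(a) /m.r.j/: profile 4-6-7 — obeys.
(b) /ʀ.n.l/: profile 6-4-5 — violates.
(c) /s.ʃ.q/: profile 3-3-1 — violates.
(d) /θ.ʃ/: profile 3-3 — violates.
(e) /z.tʃ/: profile 3-2 — violates.
(f) /w.ts.q/: profile 7-2-1 — violates.

1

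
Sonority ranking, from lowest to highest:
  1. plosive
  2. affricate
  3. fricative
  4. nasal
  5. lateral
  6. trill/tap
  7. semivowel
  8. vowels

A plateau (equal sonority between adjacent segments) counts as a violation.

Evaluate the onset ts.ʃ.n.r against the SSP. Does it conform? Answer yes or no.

yes

/ts/ — affricate, sonority 2.
/ʃ/ — fricative, sonority 3.
/n/ — nasal, sonority 4.
/r/ — trill/tap, sonority 6.
The profile 2-3-4-6 strictly rises, so the onset satisfies the SSP.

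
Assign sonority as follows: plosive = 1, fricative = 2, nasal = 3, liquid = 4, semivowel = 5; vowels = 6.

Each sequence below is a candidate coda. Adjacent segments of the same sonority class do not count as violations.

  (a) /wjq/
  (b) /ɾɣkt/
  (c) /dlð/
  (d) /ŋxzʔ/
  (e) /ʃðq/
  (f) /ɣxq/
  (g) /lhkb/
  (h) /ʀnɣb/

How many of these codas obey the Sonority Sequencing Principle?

(a) 5-5-1 → obeys
(b) 4-2-1-1 → obeys
(c) 1-4-2 → violates
(d) 3-2-2-1 → obeys
(e) 2-2-1 → obeys
(f) 2-2-1 → obeys
(g) 4-2-1-1 → obeys
(h) 4-3-2-1 → obeys

7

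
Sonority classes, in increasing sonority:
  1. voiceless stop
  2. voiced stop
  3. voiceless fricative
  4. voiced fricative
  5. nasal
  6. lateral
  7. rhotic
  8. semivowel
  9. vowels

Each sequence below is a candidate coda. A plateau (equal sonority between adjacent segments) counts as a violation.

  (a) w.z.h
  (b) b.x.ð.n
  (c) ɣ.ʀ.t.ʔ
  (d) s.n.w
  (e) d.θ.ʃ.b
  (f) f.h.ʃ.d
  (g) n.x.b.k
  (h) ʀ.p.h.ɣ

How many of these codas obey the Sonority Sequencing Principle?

2

(a) 8-4-3 → obeys
(b) 2-3-4-5 → violates
(c) 4-7-1-1 → violates
(d) 3-5-8 → violates
(e) 2-3-3-2 → violates
(f) 3-3-3-2 → violates
(g) 5-3-2-1 → obeys
(h) 7-1-3-4 → violates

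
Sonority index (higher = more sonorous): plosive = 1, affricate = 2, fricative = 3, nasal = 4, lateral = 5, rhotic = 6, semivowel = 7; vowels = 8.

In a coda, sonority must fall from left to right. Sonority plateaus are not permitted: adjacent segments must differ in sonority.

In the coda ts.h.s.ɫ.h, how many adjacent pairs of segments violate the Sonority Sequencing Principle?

3

/ts/: affricate = 2.
/h/: fricative = 3.
/s/: fricative = 3.
/ɫ/: lateral = 5.
/h/: fricative = 3.
/ts/→/h/: 2→3 (does not fall) — violation.
/h/→/s/: 3→3 (plateau) — violation.
/s/→/ɫ/: 3→5 (does not fall) — violation.
/ɫ/→/h/: 5→3 (falls) — ok.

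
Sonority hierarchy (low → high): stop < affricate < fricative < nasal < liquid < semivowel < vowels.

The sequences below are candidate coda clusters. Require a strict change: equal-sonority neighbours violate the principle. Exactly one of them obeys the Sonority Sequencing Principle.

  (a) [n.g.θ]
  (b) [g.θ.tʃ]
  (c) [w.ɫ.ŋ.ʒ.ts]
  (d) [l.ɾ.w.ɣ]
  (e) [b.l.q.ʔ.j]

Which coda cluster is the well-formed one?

(a) [n.g.θ]: profile 4-1-3 — violates.
(b) [g.θ.tʃ]: profile 1-3-2 — violates.
(c) [w.ɫ.ŋ.ʒ.ts]: profile 6-5-4-3-2 — obeys.
(d) [l.ɾ.w.ɣ]: profile 5-5-6-3 — violates.
(e) [b.l.q.ʔ.j]: profile 1-5-1-1-6 — violates.

c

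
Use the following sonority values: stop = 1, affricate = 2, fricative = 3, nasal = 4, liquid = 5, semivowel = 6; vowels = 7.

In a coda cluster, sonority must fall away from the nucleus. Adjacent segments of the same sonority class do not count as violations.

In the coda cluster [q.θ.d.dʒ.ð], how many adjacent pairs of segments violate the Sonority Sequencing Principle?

/q/: stop = 1.
/θ/: fricative = 3.
/d/: stop = 1.
/dʒ/: affricate = 2.
/ð/: fricative = 3.
/q/→/θ/: 1→3 (does not fall) — violation.
/θ/→/d/: 3→1 (falls) — ok.
/d/→/dʒ/: 1→2 (does not fall) — violation.
/dʒ/→/ð/: 2→3 (does not fall) — violation.

3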